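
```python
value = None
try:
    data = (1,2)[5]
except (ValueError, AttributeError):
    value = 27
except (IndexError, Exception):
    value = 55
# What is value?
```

Step-by-step execution trace:
1. `data = (1,2)[5]` raises IndexError.
2. `except (ValueError, AttributeError)` does not match IndexError; skipped.
3. `except (IndexError, Exception)` matches (IndexError is in the tuple) → value = 55.
Result: 55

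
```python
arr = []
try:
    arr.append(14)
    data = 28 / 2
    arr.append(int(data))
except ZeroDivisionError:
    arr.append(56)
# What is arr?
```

Step-by-step execution trace:
1. try: `arr.append(14)` → arr = [14].
2. `data = 28 / 2` → data = 14.0. No exception raised.
3. `arr.append(int(data))` → arr = [14, 14].
4. `except ZeroDivisionError` is skipped (no exception was raised).
Result: [14, 14]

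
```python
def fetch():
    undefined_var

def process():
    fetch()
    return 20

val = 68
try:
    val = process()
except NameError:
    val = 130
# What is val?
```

Step-by-step execution trace:
1. val starts at 68.
2. try: `process()` calls `fetch()`.
3. `fetch()` evaluates `undefined_var`, which raises NameError; it propagates through process (uncaught).
4. `return 20` in process is not reached; the assignment to val does not complete.
5. `except NameError` matches → val = 130.
Result: 130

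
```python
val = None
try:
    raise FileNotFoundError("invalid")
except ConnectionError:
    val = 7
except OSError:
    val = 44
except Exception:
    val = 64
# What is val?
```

Step-by-step execution trace:
1. `raise FileNotFoundError(...)` raises FileNotFoundError.
2. `except ConnectionError` does not match (FileNotFoundError is not a subclass of ConnectionError); skipped.
3. `except OSError` matches (FileNotFoundError is a subclass of OSError) → val = 44.
4. `except Exception` is not reached.
Result: 44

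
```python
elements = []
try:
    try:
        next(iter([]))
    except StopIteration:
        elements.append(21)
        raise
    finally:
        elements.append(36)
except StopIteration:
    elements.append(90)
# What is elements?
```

Step-by-step execution trace:
1. Inner try: `next(iter([]))` raises StopIteration.
2. Inner `except StopIteration` matches → `elements.append(21)` → elements = [21].
3. bare `raise` re-raises StopIteration.
4. Inner `finally` runs during unwinding: `elements.append(36)` → elements = [21, 36].
5. Outer `except StopIteration` matches → `elements.append(90)` → elements = [21, 36, 90].
Result: [21, 36, 90]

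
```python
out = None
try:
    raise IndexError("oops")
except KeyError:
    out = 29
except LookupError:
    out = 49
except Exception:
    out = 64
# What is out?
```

Step-by-step execution trace:
1. `raise IndexError(...)` raises IndexError.
2. `except KeyError` does not match (IndexError is not a subclass of KeyError); skipped.
3. `except LookupError` matches (IndexError is a subclass of LookupError) → out = 49.
4. `except Exception` is not reached.
Result: 49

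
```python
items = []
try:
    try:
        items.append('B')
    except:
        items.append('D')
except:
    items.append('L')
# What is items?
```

Step-by-step execution trace:
1. Inner try: `items.append('B')` → items = ['B']. No exception raised.
2. Inner `except` is skipped.
3. Inner try completes normally; outer `except` is skipped.
Result: ['B']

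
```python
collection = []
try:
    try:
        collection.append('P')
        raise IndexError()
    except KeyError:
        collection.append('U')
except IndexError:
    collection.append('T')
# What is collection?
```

Step-by-step execution trace:
1. Inner try: `collection.append('P')` → collection = ['P'].
2. `raise IndexError()` raises IndexError.
3. Inner `except KeyError` does not match IndexError; exception propagates to outer try.
4. Outer `except IndexError` matches → `collection.append('T')` → collection = ['P', 'T'].
Result: ['P', 'T']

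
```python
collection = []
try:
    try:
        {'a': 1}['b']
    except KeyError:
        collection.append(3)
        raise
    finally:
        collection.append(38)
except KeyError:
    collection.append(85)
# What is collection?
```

Step-by-step execution trace:
1. Inner try: `{'a': 1}['b']` raises KeyError.
2. Inner `except KeyError` matches → `collection.append(3)` → collection = [3].
3. bare `raise` re-raises KeyError.
4. Inner `finally` runs during unwinding: `collection.append(38)` → collection = [3, 38].
5. Outer `except KeyError` matches → `collection.append(85)` → collection = [3, 38, 85].
Result: [3, 38, 85]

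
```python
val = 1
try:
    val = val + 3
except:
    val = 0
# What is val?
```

Step-by-step execution trace:
1. val starts at 1.
2. try: `val = val + 3` → val = 4. No exception raised.
3. `except` is skipped.
Result: 4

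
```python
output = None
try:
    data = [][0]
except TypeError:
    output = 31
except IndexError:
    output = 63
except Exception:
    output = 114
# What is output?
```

Step-by-step execution trace:
1. `data = [][0]` raises IndexError.
2. `except TypeError` does not match IndexError; skipped.
3. `except IndexError` matches → output = 63.
4. Remaining except clauses are skipped.
Result: 63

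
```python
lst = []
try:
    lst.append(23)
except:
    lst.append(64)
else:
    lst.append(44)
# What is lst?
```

Step-by-step execution trace:
1. try: `lst.append(23)` → lst = [23]. No exception raised.
2. `except` is skipped.
3. `else` runs (try completed without exception): `lst.append(44)` → lst = [23, 44].
Result: [23, 44]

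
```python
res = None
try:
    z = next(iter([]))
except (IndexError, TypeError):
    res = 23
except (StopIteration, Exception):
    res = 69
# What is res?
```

Step-by-step execution trace:
1. `z = next(iter([]))` raises StopIteration.
2. `except (IndexError, TypeError)` does not match StopIteration; skipped.
3. `except (StopIteration, Exception)` matches (StopIteration is in the tuple) → res = 69.
Result: 69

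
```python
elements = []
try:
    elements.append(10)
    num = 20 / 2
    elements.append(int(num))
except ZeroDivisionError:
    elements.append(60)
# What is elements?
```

Step-by-step execution trace:
1. try: `elements.append(10)` → elements = [10].
2. `num = 20 / 2` → num = 10.0. No exception raised.
3. `elements.append(int(num))` → elements = [10, 10].
4. `except ZeroDivisionError` is skipped (no exception was raised).
Result: [10, 10]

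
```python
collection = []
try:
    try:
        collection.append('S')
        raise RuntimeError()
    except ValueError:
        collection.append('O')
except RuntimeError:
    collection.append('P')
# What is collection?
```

Step-by-step execution trace:
1. Inner try: `collection.append('S')` → collection = ['S'].
2. `raise RuntimeError()` raises RuntimeError.
3. Inner `except ValueError` does not match RuntimeError; exception propagates to outer try.
4. Outer `except RuntimeError` matches → `collection.append('P')` → collection = ['S', 'P'].
Result: ['S', 'P']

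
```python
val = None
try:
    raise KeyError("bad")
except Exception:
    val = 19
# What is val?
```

Step-by-step execution trace:
1. `raise KeyError(...)` raises KeyError.
2. `except Exception` matches (KeyError is a subclass of Exception) → val = 19.
Result: 19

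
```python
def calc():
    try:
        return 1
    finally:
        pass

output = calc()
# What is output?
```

Step-by-step execution trace:
1. `calc()` enters try: `return 1` sets pending return value 1.
2. Before returning, `finally: pass` runs (no effect).
3. calc() returns 1 → output = 1.
Result: 1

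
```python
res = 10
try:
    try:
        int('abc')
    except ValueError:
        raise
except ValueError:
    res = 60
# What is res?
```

Step-by-step execution trace:
1. Inner try: `int('abc')` raises ValueError.
2. Inner `except ValueError` matches; bare `raise` re-raises the same ValueError.
3. Outer `except ValueError` matches → res = 60.
Result: 60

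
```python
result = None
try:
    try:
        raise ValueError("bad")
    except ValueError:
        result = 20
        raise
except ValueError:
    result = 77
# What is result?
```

Step-by-step execution trace:
1. Inner try: `raise ValueError("bad")` raises ValueError.
2. Inner `except ValueError` matches → result = 20.
3. bare `raise` re-raises the same ValueError.
4. Outer `except ValueError` matches → result = 77.
Result: 77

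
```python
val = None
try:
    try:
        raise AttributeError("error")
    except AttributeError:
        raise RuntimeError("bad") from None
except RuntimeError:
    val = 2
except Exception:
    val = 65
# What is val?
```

Step-by-step execution trace:
1. Inner try raises AttributeError; inner `except AttributeError` catches it.
2. `raise RuntimeError(...) from None` raises RuntimeError (from None suppresses __context__, but the active exception is still RuntimeError).
3. Outer `except RuntimeError` matches → val = 2.
4. `except Exception` is not reached.
Result: 2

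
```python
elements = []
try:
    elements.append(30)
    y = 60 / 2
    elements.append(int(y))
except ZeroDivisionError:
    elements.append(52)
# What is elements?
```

Step-by-step execution trace:
1. try: `elements.append(30)` → elements = [30].
2. `y = 60 / 2` → y = 30.0. No exception raised.
3. `elements.append(int(y))` → elements = [30, 30].
4. `except ZeroDivisionError` is skipped (no exception was raised).
Result: [30, 30]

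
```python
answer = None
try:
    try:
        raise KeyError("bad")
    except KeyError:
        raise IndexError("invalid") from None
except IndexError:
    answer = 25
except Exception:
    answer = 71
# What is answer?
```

Step-by-step execution trace:
1. Inner try raises KeyError; inner `except KeyError` catches it.
2. `raise IndexError(...) from None` raises IndexError (from None suppresses __context__, but the active exception is still IndexError).
3. Outer `except IndexError` matches → answer = 25.
4. `except Exception` is not reached.
Result: 25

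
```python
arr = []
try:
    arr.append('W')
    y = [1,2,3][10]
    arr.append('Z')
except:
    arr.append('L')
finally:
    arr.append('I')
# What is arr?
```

Step-by-step execution trace:
1. try: `arr.append('W')` → arr = ['W'].
2. `y = [1,2,3][10]` raises IndexError; `arr.append('Z')` is not reached.
3. bare `except` matches → `arr.append('L')` → arr = ['W', 'L'].
4. finally always runs: `arr.append('I')` → arr = ['W', 'L', 'I'].
Result: ['W', 'L', 'I']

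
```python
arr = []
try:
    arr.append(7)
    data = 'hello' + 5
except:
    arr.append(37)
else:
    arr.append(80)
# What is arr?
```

Step-by-step execution trace:
1. try: `arr.append(7)` → arr = [7].
2. `data = 'hello' + 5` raises TypeError.
3. bare `except` matches → `arr.append(37)` → arr = [7, 37].
4. `else` is skipped (an exception was raised).
Result: [7, 37]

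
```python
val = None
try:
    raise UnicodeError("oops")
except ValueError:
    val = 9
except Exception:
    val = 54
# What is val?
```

Step-by-step execution trace:
1. `raise UnicodeError(...)` raises UnicodeError.
2. `except ValueError` matches (UnicodeError is a subclass of ValueError) → val = 9.
3. `except Exception` is not reached.
Result: 9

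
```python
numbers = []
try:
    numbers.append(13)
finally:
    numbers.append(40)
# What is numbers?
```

Step-by-step execution trace:
1. try: `numbers.append(13)` → numbers = [13].
2. The try body completes without raising.
3. finally always runs: `numbers.append(40)` → numbers = [13, 40].
Result: [13, 40]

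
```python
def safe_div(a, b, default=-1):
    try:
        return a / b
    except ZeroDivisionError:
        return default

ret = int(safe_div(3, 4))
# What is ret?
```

Step-by-step execution trace:
1. `safe_div(3, 4)` enters try: `return 3 / 4` → returns 0.75. No exception raised.
2. `except ZeroDivisionError` is skipped.
3. `int(0.75)` → 0 → ret = 0.
Result: 0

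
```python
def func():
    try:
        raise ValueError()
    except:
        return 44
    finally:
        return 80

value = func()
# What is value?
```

Step-by-step execution trace:
1. `func()` enters try: `raise ValueError()` raises ValueError.
2. bare `except` matches → `return 44` sets pending return value 44.
3. Before returning, `finally: return 80` runs and overrides the pending return.
4. func() returns 80 → value = 80.
Result: 80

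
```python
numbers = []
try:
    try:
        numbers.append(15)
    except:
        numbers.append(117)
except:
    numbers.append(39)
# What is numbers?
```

Step-by-step execution trace:
1. Inner try: `numbers.append(15)` → numbers = [15]. No exception raised.
2. Inner `except` is skipped.
3. Inner try completes normally; outer `except` is skipped.
Result: [15]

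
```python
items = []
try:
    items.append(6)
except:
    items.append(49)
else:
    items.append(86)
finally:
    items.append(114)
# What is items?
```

Step-by-step execution trace:
1. try: `items.append(6)` → items = [6]. No exception raised.
2. `except` is skipped.
3. `else` runs: `items.append(86)` → items = [6, 86].
4. `finally` always runs: `items.append(114)` → items = [6, 86, 114].
Result: [6, 86, 114]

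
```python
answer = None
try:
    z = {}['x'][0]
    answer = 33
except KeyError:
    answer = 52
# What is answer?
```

Step-by-step execution trace:
1. `z = {}['x'][0]` raises KeyError.
2. `answer = 33` is not reached.
3. `except KeyError` matches → answer = 52.
Result: 52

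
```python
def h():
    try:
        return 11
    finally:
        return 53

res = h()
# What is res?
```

Step-by-step execution trace:
1. `h()` enters try: `return 11` sets pending return value 11.
2. Before returning, `finally: return 53` runs and overrides the pending return.
3. h() returns 53 → res = 53.
Result: 53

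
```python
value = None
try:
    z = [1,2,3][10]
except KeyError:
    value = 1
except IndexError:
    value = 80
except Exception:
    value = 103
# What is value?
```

Step-by-step execution trace:
1. `z = [1,2,3][10]` raises IndexError.
2. `except KeyError` does not match IndexError; skipped.
3. `except IndexError` matches → value = 80.
4. Remaining except clauses are skipped.
Result: 80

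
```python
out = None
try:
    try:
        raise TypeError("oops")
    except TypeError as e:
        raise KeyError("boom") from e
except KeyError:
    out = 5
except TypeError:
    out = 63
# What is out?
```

Step-by-step execution trace:
1. Inner try raises TypeError; inner `except TypeError as e` catches it.
2. `raise KeyError(...) from e` raises KeyError (TypeError is attached as __cause__, but only KeyError is active).
3. Outer `except KeyError` matches → out = 5.
4. `except TypeError` is not reached.
Result: 5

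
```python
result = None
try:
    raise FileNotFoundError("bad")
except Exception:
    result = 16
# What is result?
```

Step-by-step execution trace:
1. `raise FileNotFoundError(...)` raises FileNotFoundError.
2. `except Exception` matches (FileNotFoundError is a subclass of Exception) → result = 16.
Result: 16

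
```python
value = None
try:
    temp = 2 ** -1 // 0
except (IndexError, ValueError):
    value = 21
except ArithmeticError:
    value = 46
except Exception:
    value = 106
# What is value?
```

Step-by-step execution trace:
1. `temp = 2 ** -1 // 0` raises ZeroDivisionError.
2. `except (IndexError, ValueError)` does not match ZeroDivisionError; skipped.
3. `except ArithmeticError` matches (ZeroDivisionError is a subclass of ArithmeticError) → value = 46.
4. `except Exception` is not reached.
Result: 46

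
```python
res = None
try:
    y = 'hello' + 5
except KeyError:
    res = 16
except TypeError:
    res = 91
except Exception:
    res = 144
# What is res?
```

Step-by-step execution trace:
1. `y = 'hello' + 5` raises TypeError.
2. `except KeyError` does not match TypeError; skipped.
3. `except TypeError` matches → res = 91.
4. Remaining except clauses are skipped.
Result: 91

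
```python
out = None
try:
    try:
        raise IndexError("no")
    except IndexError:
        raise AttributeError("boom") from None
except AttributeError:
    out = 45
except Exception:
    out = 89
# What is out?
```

Step-by-step execution trace:
1. Inner try raises IndexError; inner `except IndexError` catches it.
2. `raise AttributeError(...) from None` raises AttributeError (from None suppresses __context__, but the active exception is still AttributeError).
3. Outer `except AttributeError` matches → out = 45.
4. `except Exception` is not reached.
Result: 45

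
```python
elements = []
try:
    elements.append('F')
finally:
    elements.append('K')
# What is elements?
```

Step-by-step execution trace:
1. try: `elements.append('F')` → elements = ['F'].
2. The try body completes without raising.
3. finally always runs: `elements.append('K')` → elements = ['F', 'K'].
Result: ['F', 'K']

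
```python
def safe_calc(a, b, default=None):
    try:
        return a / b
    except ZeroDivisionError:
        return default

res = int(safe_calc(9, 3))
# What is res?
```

Step-by-step execution trace:
1. `safe_calc(9, 3)` enters try: `return 9 / 3` → returns 3.0. No exception raised.
2. `except ZeroDivisionError` is skipped.
3. `int(3.0)` → 3 → res = 3.
Result: 3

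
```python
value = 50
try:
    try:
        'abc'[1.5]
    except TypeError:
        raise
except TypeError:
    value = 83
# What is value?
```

Step-by-step execution trace:
1. Inner try: `'abc'[1.5]` raises TypeError.
2. Inner `except TypeError` matches; bare `raise` re-raises the same TypeError.
3. Outer `except TypeError` matches → value = 83.
Result: 83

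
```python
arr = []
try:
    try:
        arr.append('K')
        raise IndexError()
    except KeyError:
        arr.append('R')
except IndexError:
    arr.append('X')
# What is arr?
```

Step-by-step execution trace:
1. Inner try: `arr.append('K')` → arr = ['K'].
2. `raise IndexError()` raises IndexError.
3. Inner `except KeyError` does not match IndexError; exception propagates to outer try.
4. Outer `except IndexError` matches → `arr.append('X')` → arr = ['K', 'X'].
Result: ['K', 'X']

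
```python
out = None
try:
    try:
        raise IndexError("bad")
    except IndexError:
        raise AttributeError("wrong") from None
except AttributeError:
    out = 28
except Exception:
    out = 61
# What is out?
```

Step-by-step execution trace:
1. Inner try raises IndexError; inner `except IndexError` catches it.
2. `raise AttributeError(...) from None` raises AttributeError (from None suppresses __context__, but the active exception is still AttributeError).
3. Outer `except AttributeError` matches → out = 28.
4. `except Exception` is not reached.
Result: 28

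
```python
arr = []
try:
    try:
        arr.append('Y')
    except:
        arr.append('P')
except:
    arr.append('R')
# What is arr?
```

Step-by-step execution trace:
1. Inner try: `arr.append('Y')` → arr = ['Y']. No exception raised.
2. Inner `except` is skipped.
3. Inner try completes normally; outer `except` is skipped.
Result: ['Y']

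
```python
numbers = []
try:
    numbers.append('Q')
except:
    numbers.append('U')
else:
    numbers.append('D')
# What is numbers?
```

Step-by-step execution trace:
1. try: `numbers.append('Q')` → numbers = ['Q']. No exception raised.
2. `except` is skipped.
3. `else` runs (try completed without exception): `numbers.append('D')` → numbers = ['Q', 'D'].
Result: ['Q', 'D']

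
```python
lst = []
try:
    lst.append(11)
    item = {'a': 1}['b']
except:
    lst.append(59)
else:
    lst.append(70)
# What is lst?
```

Step-by-step execution trace:
1. try: `lst.append(11)` → lst = [11].
2. `item = {'a': 1}['b']` raises KeyError.
3. bare `except` matches → `lst.append(59)` → lst = [11, 59].
4. `else` is skipped (an exception was raised).
Result: [11, 59]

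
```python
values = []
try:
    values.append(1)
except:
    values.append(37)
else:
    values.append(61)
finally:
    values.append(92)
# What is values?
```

Step-by-step execution trace:
1. try: `values.append(1)` → values = [1]. No exception raised.
2. `except` is skipped.
3. `else` runs: `values.append(61)` → values = [1, 61].
4. `finally` always runs: `values.append(92)` → values = [1, 61, 92].
Result: [1, 61, 92]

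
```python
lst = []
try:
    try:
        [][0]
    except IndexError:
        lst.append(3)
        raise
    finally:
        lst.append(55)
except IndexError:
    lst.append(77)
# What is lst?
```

Step-by-step execution trace:
1. Inner try: `[][0]` raises IndexError.
2. Inner `except IndexError` matches → `lst.append(3)` → lst = [3].
3. bare `raise` re-raises IndexError.
4. Inner `finally` runs during unwinding: `lst.append(55)` → lst = [3, 55].
5. Outer `except IndexError` matches → `lst.append(77)` → lst = [3, 55, 77].
Result: [3, 55, 77]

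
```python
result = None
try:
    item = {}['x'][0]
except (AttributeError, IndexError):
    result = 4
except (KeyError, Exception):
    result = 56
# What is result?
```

Step-by-step execution trace:
1. `item = {}['x'][0]` raises KeyError.
2. `except (AttributeError, IndexError)` does not match KeyError; skipped.
3. `except (KeyError, Exception)` matches (KeyError is in the tuple) → result = 56.
Result: 56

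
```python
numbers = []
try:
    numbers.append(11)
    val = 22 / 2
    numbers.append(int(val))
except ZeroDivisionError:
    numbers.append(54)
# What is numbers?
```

Step-by-step execution trace:
1. try: `numbers.append(11)` → numbers = [11].
2. `val = 22 / 2` → val = 11.0. No exception raised.
3. `numbers.append(int(val))` → numbers = [11, 11].
4. `except ZeroDivisionError` is skipped (no exception was raised).
Result: [11, 11]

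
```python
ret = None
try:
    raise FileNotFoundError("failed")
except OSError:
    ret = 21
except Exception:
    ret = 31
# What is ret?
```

Step-by-step execution trace:
1. `raise FileNotFoundError(...)` raises FileNotFoundError.
2. `except OSError` matches (FileNotFoundError is a subclass of OSError) → ret = 21.
3. `except Exception` is not reached.
Result: 21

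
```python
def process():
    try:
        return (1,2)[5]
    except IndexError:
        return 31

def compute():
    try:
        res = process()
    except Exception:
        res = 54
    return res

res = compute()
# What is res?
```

Step-by-step execution trace:
1. `compute()` calls `process()`.
2. In process: `(1,2)[5]` raises IndexError; `except IndexError` catches it → returns 31.
3. In compute: `res = process()` → res = 31. No exception reaches compute.
4. `except Exception` is skipped; compute returns 31.
5. res = 31.
Result: 31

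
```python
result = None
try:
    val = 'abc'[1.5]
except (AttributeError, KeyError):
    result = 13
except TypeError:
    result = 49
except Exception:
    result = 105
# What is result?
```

Step-by-step execution trace:
1. `val = 'abc'[1.5]` raises TypeError.
2. `except (AttributeError, KeyError)` does not match TypeError; skipped.
3. `except TypeError` matches (exact type match) → result = 49.
4. `except Exception` is not reached.
Result: 49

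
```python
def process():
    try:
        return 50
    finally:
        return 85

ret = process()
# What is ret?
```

Step-by-step execution trace:
1. `process()` enters try: `return 50` sets pending return value 50.
2. Before returning, `finally: return 85` runs and overrides the pending return.
3. process() returns 85 → ret = 85.
Result: 85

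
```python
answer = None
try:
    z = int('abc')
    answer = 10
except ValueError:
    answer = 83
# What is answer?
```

Step-by-step execution trace:
1. `z = int('abc')` raises ValueError.
2. `answer = 10` is not reached.
3. `except ValueError` matches → answer = 83.
Result: 83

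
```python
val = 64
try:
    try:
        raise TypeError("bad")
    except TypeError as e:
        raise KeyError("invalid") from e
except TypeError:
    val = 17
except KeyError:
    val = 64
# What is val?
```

Step-by-step execution trace:
1. Inner try raises TypeError; inner `except TypeError as e` catches it.
2. `raise KeyError(...) from e` raises KeyError (TypeError is attached as __cause__, but only KeyError is active).
3. Outer `except TypeError` does not match KeyError; skipped.
4. Outer `except KeyError` matches → val = 64.
Result: 64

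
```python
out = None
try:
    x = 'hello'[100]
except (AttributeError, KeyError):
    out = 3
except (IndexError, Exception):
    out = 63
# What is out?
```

Step-by-step execution trace:
1. `x = 'hello'[100]` raises IndexError.
2. `except (AttributeError, KeyError)` does not match IndexError; skipped.
3. `except (IndexError, Exception)` matches (IndexError is in the tuple) → out = 63.
Result: 63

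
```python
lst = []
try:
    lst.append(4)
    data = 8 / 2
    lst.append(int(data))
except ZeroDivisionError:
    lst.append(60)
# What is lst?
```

Step-by-step execution trace:
1. try: `lst.append(4)` → lst = [4].
2. `data = 8 / 2` → data = 4.0. No exception raised.
3. `lst.append(int(data))` → lst = [4, 4].
4. `except ZeroDivisionError` is skipped (no exception was raised).
Result: [4, 4]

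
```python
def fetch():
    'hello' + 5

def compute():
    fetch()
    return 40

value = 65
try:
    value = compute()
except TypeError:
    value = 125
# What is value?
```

Step-by-step execution trace:
1. value starts at 65.
2. try: `compute()` calls `fetch()`.
3. `fetch()` evaluates `'hello' + 5`, which raises TypeError; it propagates through compute (uncaught).
4. `return 40` in compute is not reached; the assignment to value does not complete.
5. `except TypeError` matches → value = 125.
Result: 125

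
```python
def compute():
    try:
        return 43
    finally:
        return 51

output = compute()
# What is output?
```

Step-by-step execution trace:
1. `compute()` enters try: `return 43` sets pending return value 43.
2. Before returning, `finally: return 51` runs and overrides the pending return.
3. compute() returns 51 → output = 51.
Result: 51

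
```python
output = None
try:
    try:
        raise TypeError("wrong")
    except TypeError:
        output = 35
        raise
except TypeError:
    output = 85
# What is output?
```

Step-by-step execution trace:
1. Inner try: `raise TypeError("wrong")` raises TypeError.
2. Inner `except TypeError` matches → output = 35.
3. bare `raise` re-raises the same TypeError.
4. Outer `except TypeError` matches → output = 85.
Result: 85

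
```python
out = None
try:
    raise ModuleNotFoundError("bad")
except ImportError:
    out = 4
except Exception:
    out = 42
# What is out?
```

Step-by-step execution trace:
1. `raise ModuleNotFoundError(...)` raises ModuleNotFoundError.
2. `except ImportError` matches (ModuleNotFoundError is a subclass of ImportError) → out = 4.
3. `except Exception` is not reached.
Result: 4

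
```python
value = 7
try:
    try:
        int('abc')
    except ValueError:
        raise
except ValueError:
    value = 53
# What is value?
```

Step-by-step execution trace:
1. Inner try: `int('abc')` raises ValueError.
2. Inner `except ValueError` matches; bare `raise` re-raises the same ValueError.
3. Outer `except ValueError` matches → value = 53.
Result: 53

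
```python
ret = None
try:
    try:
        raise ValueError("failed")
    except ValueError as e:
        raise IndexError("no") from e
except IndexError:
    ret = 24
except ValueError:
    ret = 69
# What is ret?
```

Step-by-step execution trace:
1. Inner try raises ValueError; inner `except ValueError as e` catches it.
2. `raise IndexError(...) from e` raises IndexError (ValueError is attached as __cause__, but only IndexError is active).
3. Outer `except IndexError` matches → ret = 24.
4. `except ValueError` is not reached.
Result: 24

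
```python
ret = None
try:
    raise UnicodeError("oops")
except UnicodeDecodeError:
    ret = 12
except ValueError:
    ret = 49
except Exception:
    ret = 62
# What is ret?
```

Step-by-step execution trace:
1. `raise UnicodeError(...)` raises UnicodeError.
2. `except UnicodeDecodeError` does not match (UnicodeError is not a subclass of UnicodeDecodeError); skipped.
3. `except ValueError` matches (UnicodeError is a subclass of ValueError) → ret = 49.
4. `except Exception` is not reached.
Result: 49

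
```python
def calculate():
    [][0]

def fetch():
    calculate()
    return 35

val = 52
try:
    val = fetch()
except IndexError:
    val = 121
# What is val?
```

Step-by-step execution trace:
1. val starts at 52.
2. try: `fetch()` calls `calculate()`.
3. `calculate()` evaluates `[][0]`, which raises IndexError; it propagates through fetch (uncaught).
4. `return 35` in fetch is not reached; the assignment to val does not complete.
5. `except IndexError` matches → val = 121.
Result: 121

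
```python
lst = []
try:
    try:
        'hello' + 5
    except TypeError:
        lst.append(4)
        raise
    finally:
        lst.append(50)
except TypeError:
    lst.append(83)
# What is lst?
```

Step-by-step execution trace:
1. Inner try: `'hello' + 5` raises TypeError.
2. Inner `except TypeError` matches → `lst.append(4)` → lst = [4].
3. bare `raise` re-raises TypeError.
4. Inner `finally` runs during unwinding: `lst.append(50)` → lst = [4, 50].
5. Outer `except TypeError` matches → `lst.append(83)` → lst = [4, 50, 83].
Result: [4, 50, 83]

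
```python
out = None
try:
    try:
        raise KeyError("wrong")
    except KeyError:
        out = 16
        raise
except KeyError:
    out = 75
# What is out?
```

Step-by-step execution trace:
1. Inner try: `raise KeyError("wrong")` raises KeyError.
2. Inner `except KeyError` matches → out = 16.
3. bare `raise` re-raises the same KeyError.
4. Outer `except KeyError` matches → out = 75.
Result: 75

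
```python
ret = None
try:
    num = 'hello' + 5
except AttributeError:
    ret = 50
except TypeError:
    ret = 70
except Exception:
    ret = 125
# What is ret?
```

Step-by-step execution trace:
1. `num = 'hello' + 5` raises TypeError.
2. `except AttributeError` does not match TypeError; skipped.
3. `except TypeError` matches → ret = 70.
4. Remaining except clauses are skipped.
Result: 70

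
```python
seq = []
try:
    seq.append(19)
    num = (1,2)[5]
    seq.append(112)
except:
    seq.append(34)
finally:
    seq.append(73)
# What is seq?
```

Step-by-step execution trace:
1. try: `seq.append(19)` → seq = [19].
2. `num = (1,2)[5]` raises IndexError; `seq.append(112)` is not reached.
3. bare `except` matches → `seq.append(34)` → seq = [19, 34].
4. finally always runs: `seq.append(73)` → seq = [19, 34, 73].
Result: [19, 34, 73]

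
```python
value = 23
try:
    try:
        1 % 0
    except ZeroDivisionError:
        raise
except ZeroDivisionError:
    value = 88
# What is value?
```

Step-by-step execution trace:
1. Inner try: `1 % 0` raises ZeroDivisionError.
2. Inner `except ZeroDivisionError` matches; bare `raise` re-raises the same ZeroDivisionError.
3. Outer `except ZeroDivisionError` matches → value = 88.
Result: 88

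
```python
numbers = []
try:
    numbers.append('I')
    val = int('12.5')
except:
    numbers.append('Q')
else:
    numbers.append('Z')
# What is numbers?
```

Step-by-step execution trace:
1. try: `numbers.append('I')` → numbers = ['I'].
2. `val = int('12.5')` raises ValueError.
3. bare `except` matches → `numbers.append('Q')` → numbers = ['I', 'Q'].
4. `else` is skipped (an exception was raised).
Result: ['I', 'Q']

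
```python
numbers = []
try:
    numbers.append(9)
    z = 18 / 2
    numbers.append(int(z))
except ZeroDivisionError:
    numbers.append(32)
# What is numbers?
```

Step-by-step execution trace:
1. try: `numbers.append(9)` → numbers = [9].
2. `z = 18 / 2` → z = 9.0. No exception raised.
3. `numbers.append(int(z))` → numbers = [9, 9].
4. `except ZeroDivisionError` is skipped (no exception was raised).
Result: [9, 9]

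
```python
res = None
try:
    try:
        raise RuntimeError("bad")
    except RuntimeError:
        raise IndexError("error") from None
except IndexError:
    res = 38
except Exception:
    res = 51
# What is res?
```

Step-by-step execution trace:
1. Inner try raises RuntimeError; inner `except RuntimeError` catches it.
2. `raise IndexError(...) from None` raises IndexError (from None suppresses __context__, but the active exception is still IndexError).
3. Outer `except IndexError` matches → res = 38.
4. `except Exception` is not reached.
Result: 38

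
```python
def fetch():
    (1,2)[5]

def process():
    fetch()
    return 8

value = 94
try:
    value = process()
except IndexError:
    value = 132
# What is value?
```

Step-by-step execution trace:
1. value starts at 94.
2. try: `process()` calls `fetch()`.
3. `fetch()` evaluates `(1,2)[5]`, which raises IndexError; it propagates through process (uncaught).
4. `return 8` in process is not reached; the assignment to value does not complete.
5. `except IndexError` matches → value = 132.
Result: 132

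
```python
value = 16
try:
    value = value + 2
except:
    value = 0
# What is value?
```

Step-by-step execution trace:
1. value starts at 16.
2. try: `value = value + 2` → value = 18. No exception raised.
3. `except` is skipped.
Result: 18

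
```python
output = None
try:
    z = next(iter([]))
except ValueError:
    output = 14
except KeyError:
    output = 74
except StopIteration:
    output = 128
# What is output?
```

Step-by-step execution trace:
1. `z = next(iter([]))` raises StopIteration.
2. `except ValueError` does not match StopIteration; skipped.
3. `except KeyError` does not match StopIteration; skipped.
4. `except StopIteration` matches → output = 128.
Result: 128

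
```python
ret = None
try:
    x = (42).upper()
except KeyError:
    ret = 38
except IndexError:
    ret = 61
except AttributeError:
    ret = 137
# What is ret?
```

Step-by-step execution trace:
1. `x = (42).upper()` raises AttributeError.
2. `except KeyError` does not match AttributeError; skipped.
3. `except IndexError` does not match AttributeError; skipped.
4. `except AttributeError` matches → ret = 137.
Result: 137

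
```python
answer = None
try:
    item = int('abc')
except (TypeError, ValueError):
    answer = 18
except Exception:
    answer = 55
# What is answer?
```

Step-by-step execution trace:
1. `item = int('abc')` raises ValueError.
2. `except (TypeError, ValueError)` matches (ValueError is in the tuple) → answer = 18.
3. `except Exception` is not reached.
Result: 18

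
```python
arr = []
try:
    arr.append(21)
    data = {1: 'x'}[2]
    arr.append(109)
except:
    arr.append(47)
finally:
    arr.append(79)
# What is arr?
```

Step-by-step execution trace:
1. try: `arr.append(21)` → arr = [21].
2. `data = {1: 'x'}[2]` raises KeyError; `arr.append(109)` is not reached.
3. bare `except` matches → `arr.append(47)` → arr = [21, 47].
4. finally always runs: `arr.append(79)` → arr = [21, 47, 79].
Result: [21, 47, 79]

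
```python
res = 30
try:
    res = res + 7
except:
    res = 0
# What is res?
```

Step-by-step execution trace:
1. res starts at 30.
2. try: `res = res + 7` → res = 37. No exception raised.
3. `except` is skipped.
Result: 37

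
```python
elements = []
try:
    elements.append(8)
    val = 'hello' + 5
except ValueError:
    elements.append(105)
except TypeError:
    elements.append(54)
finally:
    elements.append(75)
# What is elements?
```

Step-by-step execution trace:
1. try: `elements.append(8)` → elements = [8].
2. `val = 'hello' + 5` raises TypeError.
3. `except ValueError` does not match TypeError; skipped.
4. `except TypeError` matches → `elements.append(54)` → elements = [8, 54].
5. finally always runs: `elements.append(75)` → elements = [8, 54, 75].
Result: [8, 54, 75]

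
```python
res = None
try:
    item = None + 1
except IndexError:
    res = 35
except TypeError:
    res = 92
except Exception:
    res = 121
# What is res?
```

Step-by-step execution trace:
1. `item = None + 1` raises TypeError.
2. `except IndexError` does not match TypeError; skipped.
3. `except TypeError` matches → res = 92.
4. Remaining except clauses are skipped.
Result: 92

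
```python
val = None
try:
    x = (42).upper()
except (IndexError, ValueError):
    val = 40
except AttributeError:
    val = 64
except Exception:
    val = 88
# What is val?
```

Step-by-step execution trace:
1. `x = (42).upper()` raises AttributeError.
2. `except (IndexError, ValueError)` does not match AttributeError; skipped.
3. `except AttributeError` matches (exact type match) → val = 64.
4. `except Exception` is not reached.
Result: 64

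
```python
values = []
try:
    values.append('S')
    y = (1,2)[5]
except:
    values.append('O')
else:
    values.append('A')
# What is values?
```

Step-by-step execution trace:
1. try: `values.append('S')` → values = ['S'].
2. `y = (1,2)[5]` raises IndexError.
3. bare `except` matches → `values.append('O')` → values = ['S', 'O'].
4. `else` is skipped (an exception was raised).
Result: ['S', 'O']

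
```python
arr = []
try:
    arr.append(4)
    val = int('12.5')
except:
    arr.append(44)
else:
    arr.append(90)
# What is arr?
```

Step-by-step execution trace:
1. try: `arr.append(4)` → arr = [4].
2. `val = int('12.5')` raises ValueError.
3. bare `except` matches → `arr.append(44)` → arr = [4, 44].
4. `else` is skipped (an exception was raised).
Result: [4, 44]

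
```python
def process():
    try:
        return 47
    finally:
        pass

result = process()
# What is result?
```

Step-by-step execution trace:
1. `process()` enters try: `return 47` sets pending return value 47.
2. Before returning, `finally: pass` runs (no effect).
3. process() returns 47 → result = 47.
Result: 47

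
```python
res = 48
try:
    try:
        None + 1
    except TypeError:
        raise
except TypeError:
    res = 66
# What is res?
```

Step-by-step execution trace:
1. Inner try: `None + 1` raises TypeError.
2. Inner `except TypeError` matches; bare `raise` re-raises the same TypeError.
3. Outer `except TypeError` matches → res = 66.
Result: 66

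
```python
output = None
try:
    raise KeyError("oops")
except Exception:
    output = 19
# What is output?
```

Step-by-step execution trace:
1. `raise KeyError(...)` raises KeyError.
2. `except Exception` matches (KeyError is a subclass of Exception) → output = 19.
Result: 19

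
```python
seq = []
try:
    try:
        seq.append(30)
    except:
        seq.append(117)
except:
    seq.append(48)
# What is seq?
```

Step-by-step execution trace:
1. Inner try: `seq.append(30)` → seq = [30]. No exception raised.
2. Inner `except` is skipped.
3. Inner try completes normally; outer `except` is skipped.
Result: [30]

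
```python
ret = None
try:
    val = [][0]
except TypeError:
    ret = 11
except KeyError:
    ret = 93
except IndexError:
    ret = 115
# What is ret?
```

Step-by-step execution trace:
1. `val = [][0]` raises IndexError.
2. `except TypeError` does not match IndexError; skipped.
3. `except KeyError` does not match IndexError; skipped.
4. `except IndexError` matches → ret = 115.
Result: 115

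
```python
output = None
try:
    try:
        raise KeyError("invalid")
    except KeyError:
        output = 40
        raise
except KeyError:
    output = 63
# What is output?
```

Step-by-step execution trace:
1. Inner try: `raise KeyError("invalid")` raises KeyError.
2. Inner `except KeyError` matches → output = 40.
3. bare `raise` re-raises the same KeyError.
4. Outer `except KeyError` matches → output = 63.
Result: 63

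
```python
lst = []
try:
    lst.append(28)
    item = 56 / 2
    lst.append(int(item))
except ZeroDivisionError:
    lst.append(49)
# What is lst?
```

Step-by-step execution trace:
1. try: `lst.append(28)` → lst = [28].
2. `item = 56 / 2` → item = 28.0. No exception raised.
3. `lst.append(int(item))` → lst = [28, 28].
4. `except ZeroDivisionError` is skipped (no exception was raised).
Result: [28, 28]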